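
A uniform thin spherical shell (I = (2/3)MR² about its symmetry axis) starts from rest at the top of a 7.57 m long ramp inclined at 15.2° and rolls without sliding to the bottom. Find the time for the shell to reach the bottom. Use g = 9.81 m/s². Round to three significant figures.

For this body I = (2/3)MR², i.e. k = I/(MR²) = 2/3.
Translational: Mg sinθ − f = Ma. Rotational about the CM: fR = Iα = kMRa, so f = kMa.
Hence a = g sinθ/(1+k) = 9.81×sin15.2°/1.667 = 1.543 m/s².
With constant a from rest, t = √(2L/a) = √(2·7.57/1.543) ≈ 3.13 s.

t ≈ 3.13 s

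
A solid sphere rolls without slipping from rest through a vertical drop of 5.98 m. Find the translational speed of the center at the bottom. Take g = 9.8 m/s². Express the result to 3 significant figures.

v ≈ 9.15 m/s

With I = (2/5)MR², the ratio k = I/(MR²) is 0.4.
Since it rolls without slipping, ω = v/R and KE = ½Mv² + ½Iω² = ½(1+k)Mv² = (7/10)Mv².
Setting Mgh = (7/10)Mv² gives v = √(2gh/(1+k)) = √(2·9.8·5.98/1.4) ≈ 9.15 m/s.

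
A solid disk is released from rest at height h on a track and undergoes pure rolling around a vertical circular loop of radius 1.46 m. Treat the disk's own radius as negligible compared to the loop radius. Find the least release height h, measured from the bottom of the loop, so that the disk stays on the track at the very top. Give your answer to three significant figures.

With I = (1/2)MR², the ratio k = I/(MR²) is 0.5.
At the top of the loop, the minimum-contact condition is Mg = Mv_top²/r, so v_top² = gr.
With ω = v/R, the kinetic energy at speed v is ½(1+k)Mv² = (3/4)Mv².
Energy conservation from release (height h) to the top (height 2r): Mgh = Mg(2r) + (3/4)M·gr.
Thus h_min = 2r + (1+k)r/2 = r(2 + 1.5/2) = 1.46 × 2.75 ≈ 4.02 m.

h_min ≈ 4.02 m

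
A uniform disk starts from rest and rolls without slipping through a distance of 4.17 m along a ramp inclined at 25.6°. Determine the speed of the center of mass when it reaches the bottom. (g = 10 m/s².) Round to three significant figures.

v ≈ 4.90 m/s

For this body I = (1/2)MR², i.e. k = I/(MR²) = 0.5.
Pure rolling means v = ωR; then KE = ½Mv² + ½I(v/R)² = ½(1+k)Mv² = (3/4)Mv².
The vertical drop is h = L sinθ = 4.17 × sin25.6° = 1.802 m.
Setting Mgh = (3/4)Mv² gives v = √(2gh/(1+k)) = √(2·10·1.802/1.5) ≈ 4.90 m/s.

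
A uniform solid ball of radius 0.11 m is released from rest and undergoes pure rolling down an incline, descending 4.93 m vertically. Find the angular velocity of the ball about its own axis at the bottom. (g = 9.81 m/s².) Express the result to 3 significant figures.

Here I = (2/5)MR², so the shape factor k = I/(MR²) = 0.4.
Rolling without slipping gives ω = v/R, so the total kinetic energy is ½Mv² + ½Iω² = ½(1+k)Mv² = (7/10)Mv².
Energy conservation Mgh = ½(1+k)Mv² gives v = √(2gh/(1+k)) = √(2 × 9.81 × 4.93 / 1.4) = 8.312 m/s.
The angular speed follows from ω = v/R = 8.312/0.11 ≈ 75.6 rad/s.

ω ≈ 75.6 rad/s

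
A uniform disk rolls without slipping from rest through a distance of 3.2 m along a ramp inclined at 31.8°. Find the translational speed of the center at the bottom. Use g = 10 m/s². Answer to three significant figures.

For this body I = (1/2)MR², i.e. k = I/(MR²) = 0.5.
Rolling without slipping gives ω = v/R, so the total kinetic energy is ½Mv² + ½Iω² = ½(1+k)Mv² = (3/4)Mv².
The vertical drop is h = L sinθ = 3.2 × sin31.8° = 1.686 m.
Energy conservation: Mgh = (3/4)Mv², so v = √(2gh/(1+k)) = √(2 × 10 × 1.686 / 1.5) ≈ 4.74 m/s.

v ≈ 4.74 m/s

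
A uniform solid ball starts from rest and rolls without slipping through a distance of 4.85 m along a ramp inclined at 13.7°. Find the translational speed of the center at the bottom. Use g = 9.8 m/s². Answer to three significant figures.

The moment of inertia is (2/5)MR², giving k ≡ I/(MR²) = 0.4.
Pure rolling means v = ωR; then KE = ½Mv² + ½I(v/R)² = ½(1+k)Mv² = (7/10)Mv².
The vertical drop is h = L sinθ = 4.85 × sin13.7° = 1.149 m.
Energy conservation: Mgh = (7/10)Mv², so v = √(2gh/(1+k)) = √(2 × 9.8 × 1.149 / 1.4) ≈ 4.01 m/s.

v ≈ 4.01 m/s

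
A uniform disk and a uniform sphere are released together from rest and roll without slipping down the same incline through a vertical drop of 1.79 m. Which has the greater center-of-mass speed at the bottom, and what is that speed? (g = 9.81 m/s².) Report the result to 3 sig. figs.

For rolling without slipping, Mgh = ½(1+k)Mv² where k = I/(MR²), so v = √(2gh/(1+k)).
Uniform disk: k = 0.5, giving v = √(2×9.81×1.79/1.5) = 4.839 m/s.
Uniform sphere: k = 0.4, giving v = √(2×9.81×1.79/1.4) = 5.009 m/s.
The smaller k wins: the uniform sphere, at ≈ 5.01 m/s.

the uniform sphere, at v ≈ 5.01 m/s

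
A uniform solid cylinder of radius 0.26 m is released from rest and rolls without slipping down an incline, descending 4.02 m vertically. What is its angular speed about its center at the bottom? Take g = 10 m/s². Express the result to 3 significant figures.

For this body I = (1/2)MR², i.e. k = I/(MR²) = 0.5.
Pure rolling means v = ωR; then KE = ½Mv² + ½I(v/R)² = ½(1+k)Mv² = (3/4)Mv².
Energy conservation Mgh = ½(1+k)Mv² gives v = √(2gh/(1+k)) = √(2 × 10 × 4.02 / 1.5) = 7.321 m/s.
Then ω = v/R = 7.321 / 0.26 ≈ 28.2 rad/s.

ω ≈ 28.2 rad/s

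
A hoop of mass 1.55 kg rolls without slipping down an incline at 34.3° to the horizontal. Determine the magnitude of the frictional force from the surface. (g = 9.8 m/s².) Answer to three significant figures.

f ≈ 4.28 N

The moment of inertia is MR², giving k ≡ I/(MR²) = 1.
Newton's second law down the slope: Mg sinθ − f = Ma. The torque equation fR = Iα (with α = a/R) gives f = kMa.
Combining, a = g sinθ/(1+k) and f = kMa = kMg sinθ/(1+k).
f = 1 × 1.55 × 9.8 × sin34.3° / 2 ≈ 4.28 N.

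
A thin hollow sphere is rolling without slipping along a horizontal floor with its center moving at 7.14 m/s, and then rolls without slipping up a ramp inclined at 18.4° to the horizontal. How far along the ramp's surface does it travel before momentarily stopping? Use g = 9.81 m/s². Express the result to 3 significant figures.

The moment of inertia is (2/3)MR², giving k ≡ I/(MR²) = 2/3.
Rolling without slipping gives ω = v/R, so the total kinetic energy is ½Mv² + ½Iω² = ½(1+k)Mv² = (5/6)Mv².
Setting this equal to Mgh gives the vertical rise h = (1+k)v₀²/(2g) = 1.667×7.14²/(2×9.81) = 4.331 m.
Along the incline, d = h/sinθ = 4.331/sin18.4° ≈ 13.7 m.

d ≈ 13.7 m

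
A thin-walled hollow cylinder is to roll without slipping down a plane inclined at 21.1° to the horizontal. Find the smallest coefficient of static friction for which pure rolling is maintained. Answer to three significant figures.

μ_min ≈ 0.193

The moment of inertia is MR², giving k ≡ I/(MR²) = 1.
Translational: Mg sinθ − f = Ma. Rotational about the CM: fR = Iα = kMRa, so f = kMa.
These give a = g sinθ/(1+k) and the required friction f = kMg sinθ/(1+k).
With N = Mg cosθ, the no-slip condition f ≤ μN gives μ_min = f/N = k tanθ/(1+k).
μ_min = 1 × tan21.1° / 2 ≈ 0.193.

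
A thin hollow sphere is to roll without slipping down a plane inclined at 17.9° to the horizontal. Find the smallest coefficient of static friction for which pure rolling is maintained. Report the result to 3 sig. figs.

μ_min ≈ 0.129

The moment of inertia is (2/3)MR², giving k ≡ I/(MR²) = 2/3.
Newton's second law down the slope: Mg sinθ − f = Ma. The torque equation fR = Iα (with α = a/R) gives f = kMa.
These give a = g sinθ/(1+k) and the required friction f = kMg sinθ/(1+k).
The normal force is N = Mg cosθ, so μ_min = f/N = k tanθ/(1+k).
μ_min = (2/3) × tan17.9° / 1.667 ≈ 0.129.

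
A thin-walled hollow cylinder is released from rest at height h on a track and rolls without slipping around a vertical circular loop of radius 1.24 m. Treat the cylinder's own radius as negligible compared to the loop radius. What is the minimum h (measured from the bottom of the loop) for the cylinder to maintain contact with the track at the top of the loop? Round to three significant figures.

The moment of inertia is MR², giving k ≡ I/(MR²) = 1.
At the top of the loop, the minimum-contact condition is Mg = Mv_top²/r, so v_top² = gr.
With ω = v/R, the kinetic energy at speed v is ½(1+k)Mv² = Mv².
Energy conservation from release (height h) to the top (height 2r): Mgh = Mg(2r) + M·gr.
Thus h_min = 2r + (1+k)r/2 = r(2 + 2/2) = 1.24 × 3 ≈ 3.72 m.

h_min ≈ 3.72 m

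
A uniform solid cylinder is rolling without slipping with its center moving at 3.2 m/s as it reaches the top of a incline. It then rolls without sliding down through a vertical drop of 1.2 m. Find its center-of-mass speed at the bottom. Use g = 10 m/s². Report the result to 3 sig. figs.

v ≈ 5.12 m/s

With I = (1/2)MR², the ratio k = I/(MR²) is 0.5.
Since it rolls without slipping, ω = v/R and KE = ½Mv² + ½Iω² = ½(1+k)Mv² = (3/4)Mv².
Conserving energy between top and bottom: (3/4)Mv² = (3/4)Mv₀² + Mgh, hence v² = v₀² + 2gh/(1+k).
v = √(3.2² + 2×10×1.2/1.5) = √26.24 ≈ 5.12 m/s.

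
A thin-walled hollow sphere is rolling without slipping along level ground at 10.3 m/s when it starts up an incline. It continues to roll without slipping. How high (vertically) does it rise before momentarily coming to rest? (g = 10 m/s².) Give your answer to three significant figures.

h ≈ 8.84 m

For this body I = (2/3)MR², i.e. k = I/(MR²) = 2/3.
Rolling without slipping gives ω = v/R, so the total kinetic energy is ½Mv² + ½Iω² = ½(1+k)Mv² = (5/6)Mv².
All of this converts to potential energy at the highest point: (5/6)Mv₀² = Mgh.
Thus h = (1+k)v₀²/(2g) = 1.667 × 10.3² / (2 × 10) ≈ 8.84 m.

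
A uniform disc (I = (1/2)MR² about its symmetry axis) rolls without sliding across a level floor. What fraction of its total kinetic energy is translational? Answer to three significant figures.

With I = (1/2)MR², the ratio k = I/(MR²) is 0.5.
Since ω = v/R, the translational part is ½Mv² and the rotational part is ½I(v/R)² = ½kMv²; the total is ½(1+k)Mv².
The translational fraction is therefore 1/(1+k) = 1/1.5 ≈ 0.667.

fraction ≈ 0.667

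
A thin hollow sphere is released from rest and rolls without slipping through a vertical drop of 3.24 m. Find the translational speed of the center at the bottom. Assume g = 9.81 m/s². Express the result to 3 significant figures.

The moment of inertia is (2/3)MR², giving k ≡ I/(MR²) = 2/3.
Rolling without slipping gives ω = v/R, so the total kinetic energy is ½Mv² + ½Iω² = ½(1+k)Mv² = (5/6)Mv².
Setting Mgh = (5/6)Mv² gives v = √(2gh/(1+k)) = √(2·9.81·3.24/1.667) ≈ 6.18 m/s.

v ≈ 6.18 m/s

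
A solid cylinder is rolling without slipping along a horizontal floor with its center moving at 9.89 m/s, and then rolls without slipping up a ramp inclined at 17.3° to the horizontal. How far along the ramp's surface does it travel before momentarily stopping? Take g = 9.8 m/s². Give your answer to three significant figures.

With I = (1/2)MR², the ratio k = I/(MR²) is 0.5.
Pure rolling means v = ωR; then KE = ½Mv² + ½I(v/R)² = ½(1+k)Mv² = (3/4)Mv².
Setting this equal to Mgh gives the vertical rise h = (1+k)v₀²/(2g) = 1.5×9.89²/(2×9.8) = 7.486 m.
The distance along the slope is d = h/sinθ = 7.486/sin17.3° ≈ 25.2 m.

d ≈ 25.2 m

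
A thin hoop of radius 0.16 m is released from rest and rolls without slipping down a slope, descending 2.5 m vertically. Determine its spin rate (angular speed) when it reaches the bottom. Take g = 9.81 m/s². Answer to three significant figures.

ω ≈ 31.0 rad/s

With I = MR², the ratio k = I/(MR²) is 1.
Rolling without slipping gives ω = v/R, so the total kinetic energy is ½Mv² + ½Iω² = ½(1+k)Mv² = Mv².
Energy conservation Mgh = ½(1+k)Mv² gives v = √(2gh/(1+k)) = √(2 × 9.81 × 2.5 / 2) = 4.952 m/s.
Then ω = v/R = 4.952 / 0.16 ≈ 31.0 rad/s.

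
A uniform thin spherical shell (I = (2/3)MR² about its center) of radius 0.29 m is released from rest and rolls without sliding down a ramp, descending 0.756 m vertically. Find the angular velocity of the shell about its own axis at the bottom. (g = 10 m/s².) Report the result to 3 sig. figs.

The moment of inertia is (2/3)MR², giving k ≡ I/(MR²) = 2/3.
Since it rolls without slipping, ω = v/R and KE = ½Mv² + ½Iω² = ½(1+k)Mv² = (5/6)Mv².
Energy conservation Mgh = ½(1+k)Mv² gives v = √(2gh/(1+k)) = √(2 × 10 × 0.756 / 1.667) = 3.012 m/s.
Then ω = v/R = 3.012 / 0.29 ≈ 10.4 rad/s.

ω ≈ 10.4 rad/s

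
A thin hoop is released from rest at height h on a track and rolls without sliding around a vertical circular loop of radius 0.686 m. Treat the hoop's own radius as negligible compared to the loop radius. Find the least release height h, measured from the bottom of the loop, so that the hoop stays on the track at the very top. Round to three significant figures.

h_min ≈ 2.06 m

The moment of inertia is MR², giving k ≡ I/(MR²) = 1.
At the top, contact is just lost when gravity alone supplies the centripetal force: Mg = Mv_top²/r, i.e. v_top² = gr.
With ω = v/R, the kinetic energy at speed v is ½(1+k)Mv² = Mv².
Energy conservation from release (height h) to the top (height 2r): Mgh = Mg(2r) + M·gr.
Thus h_min = 2r + (1+k)r/2 = r(2 + 2/2) = 0.686 × 3 ≈ 2.06 m.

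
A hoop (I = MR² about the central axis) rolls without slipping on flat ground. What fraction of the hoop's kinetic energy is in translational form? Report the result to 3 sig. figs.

With I = MR², the ratio k = I/(MR²) is 1.
Since ω = v/R, the translational part is ½Mv² and the rotational part is ½I(v/R)² = ½kMv²; the total is ½(1+k)Mv².
The translational fraction is therefore 1/(1+k) = 1/2 ≈ 0.500.

fraction ≈ 0.500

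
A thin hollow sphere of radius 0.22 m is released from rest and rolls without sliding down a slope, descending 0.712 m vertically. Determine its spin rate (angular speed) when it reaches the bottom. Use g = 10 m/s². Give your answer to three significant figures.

ω ≈ 13.3 rad/s

The moment of inertia is (2/3)MR², giving k ≡ I/(MR²) = 2/3.
Rolling without slipping gives ω = v/R, so the total kinetic energy is ½Mv² + ½Iω² = ½(1+k)Mv² = (5/6)Mv².
Energy conservation Mgh = ½(1+k)Mv² gives v = √(2gh/(1+k)) = √(2 × 10 × 0.712 / 1.667) = 2.923 m/s.
Then ω = v/R = 2.923 / 0.22 ≈ 13.3 rad/s.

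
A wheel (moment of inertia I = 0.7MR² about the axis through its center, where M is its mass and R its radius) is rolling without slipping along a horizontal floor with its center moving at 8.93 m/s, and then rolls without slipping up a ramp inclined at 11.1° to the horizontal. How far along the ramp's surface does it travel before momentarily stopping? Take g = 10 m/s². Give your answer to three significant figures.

For this body I = 0.7MR², i.e. k = I/(MR²) = 0.7.
Rolling without slipping gives ω = v/R, so the total kinetic energy is ½Mv² + ½Iω² = ½(1+k)Mv² = (17/20)Mv².
Setting this equal to Mgh gives the vertical rise h = (1+k)v₀²/(2g) = 1.7×8.93²/(2×10) = 6.778 m.
The distance along the slope is d = h/sinθ = 6.778/sin11.1° ≈ 35.2 m.

d ≈ 35.2 m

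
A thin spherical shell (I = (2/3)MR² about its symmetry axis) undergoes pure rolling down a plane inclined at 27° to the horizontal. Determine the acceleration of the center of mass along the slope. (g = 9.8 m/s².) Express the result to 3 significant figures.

Here I = (2/3)MR², so the shape factor k = I/(MR²) = 2/3.
Along the incline Mg sinθ − f = Ma, and torque about the center fR = Iα = kMR²(a/R) gives f = kMa.
Eliminating f: Mg sinθ = (1+k)Ma, so a = g sinθ/(1+k) = 9.8 × sin27° / 1.667 ≈ 2.67 m/s².

a ≈ 2.67 m/s²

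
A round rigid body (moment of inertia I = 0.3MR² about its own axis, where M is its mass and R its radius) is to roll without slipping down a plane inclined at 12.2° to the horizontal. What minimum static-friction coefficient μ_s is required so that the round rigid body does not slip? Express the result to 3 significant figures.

μ_min ≈ 0.0499

For this body I = 0.3MR², i.e. k = I/(MR²) = 0.3.
Translational: Mg sinθ − f = Ma. Rotational about the CM: fR = Iα = kMRa, so f = kMa.
These give a = g sinθ/(1+k) and the required friction f = kMg sinθ/(1+k).
With N = Mg cosθ, the no-slip condition f ≤ μN gives μ_min = f/N = k tanθ/(1+k).
μ_min = 0.3 × tan12.2° / 1.3 ≈ 0.0499.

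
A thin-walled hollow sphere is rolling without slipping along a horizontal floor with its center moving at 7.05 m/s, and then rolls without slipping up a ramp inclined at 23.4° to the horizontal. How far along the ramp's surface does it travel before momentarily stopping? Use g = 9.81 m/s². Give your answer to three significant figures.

The moment of inertia is (2/3)MR², giving k ≡ I/(MR²) = 2/3.
Pure rolling means v = ωR; then KE = ½Mv² + ½I(v/R)² = ½(1+k)Mv² = (5/6)Mv².
Setting this equal to Mgh gives the vertical rise h = (1+k)v₀²/(2g) = 1.667×7.05²/(2×9.81) = 4.222 m.
The distance along the slope is d = h/sinθ = 4.222/sin23.4° ≈ 10.6 m.

d ≈ 10.6 m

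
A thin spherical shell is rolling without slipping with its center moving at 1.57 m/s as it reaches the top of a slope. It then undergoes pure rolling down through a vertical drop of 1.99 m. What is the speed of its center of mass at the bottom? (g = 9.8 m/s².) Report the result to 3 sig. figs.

Here I = (2/3)MR², so the shape factor k = I/(MR²) = 2/3.
The rolling condition ω = v/R makes the rotational term ½I(v/R)² = ½kMv², so KE_total = ½(1+k)Mv² = (5/6)Mv².
Conserving energy between top and bottom: (5/6)Mv² = (5/6)Mv₀² + Mgh, hence v² = v₀² + 2gh/(1+k).
v = √(1.57² + 2×9.8×1.99/1.667) = √25.87 ≈ 5.09 m/s.

v ≈ 5.09 m/s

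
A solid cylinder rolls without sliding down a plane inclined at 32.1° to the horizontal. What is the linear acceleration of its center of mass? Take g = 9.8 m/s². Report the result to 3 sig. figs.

a ≈ 3.47 m/s²

The moment of inertia is (1/2)MR², giving k ≡ I/(MR²) = 0.5.
Newton's second law down the slope: Mg sinθ − f = Ma. The torque equation fR = Iα (with α = a/R) gives f = kMa.
Eliminating f: Mg sinθ = (1+k)Ma, so a = g sinθ/(1+k) = 9.8 × sin32.1° / 1.5 ≈ 3.47 m/s².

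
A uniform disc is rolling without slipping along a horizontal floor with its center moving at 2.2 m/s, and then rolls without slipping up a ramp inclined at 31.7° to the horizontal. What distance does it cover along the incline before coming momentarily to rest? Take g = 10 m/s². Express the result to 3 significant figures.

d ≈ 0.691 m

Here I = (1/2)MR², so the shape factor k = I/(MR²) = 0.5.
Since it rolls without slipping, ω = v/R and KE = ½Mv² + ½Iω² = ½(1+k)Mv² = (3/4)Mv².
Setting this equal to Mgh gives the vertical rise h = (1+k)v₀²/(2g) = 1.5×2.2²/(2×10) = 0.363 m.
Along the incline, d = h/sinθ = 0.363/sin31.7° ≈ 0.691 m.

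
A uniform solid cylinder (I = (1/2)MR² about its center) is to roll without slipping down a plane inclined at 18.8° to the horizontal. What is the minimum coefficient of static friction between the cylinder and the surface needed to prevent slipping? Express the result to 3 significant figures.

For this body I = (1/2)MR², i.e. k = I/(MR²) = 0.5.
Newton's second law down the slope: Mg sinθ − f = Ma. The torque equation fR = Iα (with α = a/R) gives f = kMa.
These give a = g sinθ/(1+k) and the required friction f = kMg sinθ/(1+k).
The normal force is N = Mg cosθ, so μ_min = f/N = k tanθ/(1+k).
μ_min = 0.5 × tan18.8° / 1.5 ≈ 0.113.

μ_min ≈ 0.113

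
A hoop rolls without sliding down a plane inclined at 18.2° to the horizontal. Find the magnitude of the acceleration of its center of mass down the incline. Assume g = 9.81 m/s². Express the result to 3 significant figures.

a ≈ 1.53 m/s²

The moment of inertia is MR², giving k ≡ I/(MR²) = 1.
Translational: Mg sinθ − f = Ma. Rotational about the CM: fR = Iα = kMRa, so f = kMa.
Eliminating f: Mg sinθ = (1+k)Ma, so a = g sinθ/(1+k) = 9.81 × sin18.2° / 2 ≈ 1.53 m/s².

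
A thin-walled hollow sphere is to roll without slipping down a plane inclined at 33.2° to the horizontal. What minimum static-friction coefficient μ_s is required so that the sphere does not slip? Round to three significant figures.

μ_min ≈ 0.262

The moment of inertia is (2/3)MR², giving k ≡ I/(MR²) = 2/3.
Translational: Mg sinθ − f = Ma. Rotational about the CM: fR = Iα = kMRa, so f = kMa.
These give a = g sinθ/(1+k) and the required friction f = kMg sinθ/(1+k).
The normal force is N = Mg cosθ, so μ_min = f/N = k tanθ/(1+k).
μ_min = (2/3) × tan33.2° / 1.667 ≈ 0.262.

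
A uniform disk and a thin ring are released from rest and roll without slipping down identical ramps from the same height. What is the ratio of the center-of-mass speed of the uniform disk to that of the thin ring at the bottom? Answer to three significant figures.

v_ratio ≈ 1.15

Each satisfies Mgh = ½(1+k)Mv² with k = I/(MR²), so v ∝ 1/√(1+k).
For the uniform disk k = 0.5; for the thin ring k = 1.
v₁/v₂ = √((1+k₂)/(1+k₁)) = √(2/1.5) ≈ 1.15.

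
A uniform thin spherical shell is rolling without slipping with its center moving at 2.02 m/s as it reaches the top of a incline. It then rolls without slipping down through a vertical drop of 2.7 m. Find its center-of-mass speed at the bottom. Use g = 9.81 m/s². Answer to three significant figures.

Here I = (2/3)MR², so the shape factor k = I/(MR²) = 2/3.
Since it rolls without slipping, ω = v/R and KE = ½Mv² + ½Iω² = ½(1+k)Mv² = (5/6)Mv².
Energy conservation: (5/6)Mv₀² + Mgh = (5/6)Mv², so v² = v₀² + 2gh/(1+k).
v = √(2.02² + 2×9.81×2.7/1.667) = √35.86 ≈ 5.99 m/s.

v ≈ 5.99 m/s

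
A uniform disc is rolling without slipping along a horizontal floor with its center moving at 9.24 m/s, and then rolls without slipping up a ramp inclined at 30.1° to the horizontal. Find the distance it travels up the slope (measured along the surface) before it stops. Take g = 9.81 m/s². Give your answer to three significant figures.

d ≈ 13.0 m

The moment of inertia is (1/2)MR², giving k ≡ I/(MR²) = 0.5.
Rolling without slipping gives ω = v/R, so the total kinetic energy is ½Mv² + ½Iω² = ½(1+k)Mv² = (3/4)Mv².
Setting this equal to Mgh gives the vertical rise h = (1+k)v₀²/(2g) = 1.5×9.24²/(2×9.81) = 6.527 m.
Along the incline, d = h/sinθ = 6.527/sin30.1° ≈ 13.0 m.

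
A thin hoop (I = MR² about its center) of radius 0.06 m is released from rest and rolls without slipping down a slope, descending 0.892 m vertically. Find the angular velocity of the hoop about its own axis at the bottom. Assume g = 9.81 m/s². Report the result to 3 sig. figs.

With I = MR², the ratio k = I/(MR²) is 1.
Rolling without slipping gives ω = v/R, so the total kinetic energy is ½Mv² + ½Iω² = ½(1+k)Mv² = Mv².
Energy conservation Mgh = ½(1+k)Mv² gives v = √(2gh/(1+k)) = √(2 × 9.81 × 0.892 / 2) = 2.958 m/s.
The angular speed follows from ω = v/R = 2.958/0.06 ≈ 49.3 rad/s.

ω ≈ 49.3 rad/s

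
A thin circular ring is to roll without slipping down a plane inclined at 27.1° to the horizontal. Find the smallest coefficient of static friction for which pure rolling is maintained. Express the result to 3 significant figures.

μ_min ≈ 0.256

The moment of inertia is MR², giving k ≡ I/(MR²) = 1.
Translational: Mg sinθ − f = Ma. Rotational about the CM: fR = Iα = kMRa, so f = kMa.
These give a = g sinθ/(1+k) and the required friction f = kMg sinθ/(1+k).
With N = Mg cosθ, the no-slip condition f ≤ μN gives μ_min = f/N = k tanθ/(1+k).
μ_min = 1 × tan27.1° / 2 ≈ 0.256.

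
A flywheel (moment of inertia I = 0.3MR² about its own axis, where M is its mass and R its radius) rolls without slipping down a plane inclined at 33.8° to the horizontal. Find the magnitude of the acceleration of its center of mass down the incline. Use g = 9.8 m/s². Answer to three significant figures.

With I = 0.3MR², the ratio k = I/(MR²) is 0.3.
Translational: Mg sinθ − f = Ma. Rotational about the CM: fR = Iα = kMRa, so f = kMa.
Eliminating f: Mg sinθ = (1+k)Ma, so a = g sinθ/(1+k) = 9.8 × sin33.8° / 1.3 ≈ 4.19 m/s².

a ≈ 4.19 m/s²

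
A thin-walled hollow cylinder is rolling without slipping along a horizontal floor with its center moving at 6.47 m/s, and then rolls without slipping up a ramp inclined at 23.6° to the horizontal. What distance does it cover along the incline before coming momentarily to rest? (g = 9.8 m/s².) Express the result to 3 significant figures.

d ≈ 10.7 m

Here I = MR², so the shape factor k = I/(MR²) = 1.
Rolling without slipping gives ω = v/R, so the total kinetic energy is ½Mv² + ½Iω² = ½(1+k)Mv² = Mv².
Setting this equal to Mgh gives the vertical rise h = (1+k)v₀²/(2g) = 2×6.47²/(2×9.8) = 4.272 m.
Along the incline, d = h/sinθ = 4.272/sin23.6° ≈ 10.7 m.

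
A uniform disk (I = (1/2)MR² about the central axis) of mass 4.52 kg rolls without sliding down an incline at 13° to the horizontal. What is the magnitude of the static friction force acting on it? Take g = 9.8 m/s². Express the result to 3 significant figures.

For this body I = (1/2)MR², i.e. k = I/(MR²) = 0.5.
Translational: Mg sinθ − f = Ma. Rotational about the CM: fR = Iα = kMRa, so f = kMa.
Combining, a = g sinθ/(1+k) and f = kMa = kMg sinθ/(1+k).
f = 0.5 × 4.52 × 9.8 × sin13° / 1.5 ≈ 3.32 N.

f ≈ 3.32 N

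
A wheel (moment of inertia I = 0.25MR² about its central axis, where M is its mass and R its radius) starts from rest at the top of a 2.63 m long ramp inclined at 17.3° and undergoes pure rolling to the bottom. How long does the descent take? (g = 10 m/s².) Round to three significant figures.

t ≈ 1.49 s

Here I = 0.25MR², so the shape factor k = I/(MR²) = 0.25.
Newton's second law down the slope: Mg sinθ − f = Ma. The torque equation fR = Iα (with α = a/R) gives f = kMa.
Hence a = g sinθ/(1+k) = 10×sin17.3°/1.25 = 2.379 m/s².
With constant a from rest, t = √(2L/a) = √(2·2.63/2.379) ≈ 1.49 s.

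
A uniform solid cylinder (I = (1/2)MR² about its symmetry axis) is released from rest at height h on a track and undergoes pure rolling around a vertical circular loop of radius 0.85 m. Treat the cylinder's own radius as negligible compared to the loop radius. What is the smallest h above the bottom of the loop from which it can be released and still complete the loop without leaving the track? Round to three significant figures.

h_min ≈ 2.34 m

The moment of inertia is (1/2)MR², giving k ≡ I/(MR²) = 0.5.
At the top, contact is just lost when gravity alone supplies the centripetal force: Mg = Mv_top²/r, i.e. v_top² = gr.
With ω = v/R, the kinetic energy at speed v is ½(1+k)Mv² = (3/4)Mv².
Energy conservation from release (height h) to the top (height 2r): Mgh = Mg(2r) + (3/4)M·gr.
Thus h_min = 2r + (1+k)r/2 = r(2 + 1.5/2) = 0.85 × 2.75 ≈ 2.34 m.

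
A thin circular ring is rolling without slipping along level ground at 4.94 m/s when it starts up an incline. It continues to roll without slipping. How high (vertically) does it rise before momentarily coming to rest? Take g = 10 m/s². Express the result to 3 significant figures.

h ≈ 2.44 m

The moment of inertia is MR², giving k ≡ I/(MR²) = 1.
Pure rolling means v = ωR; then KE = ½Mv² + ½I(v/R)² = ½(1+k)Mv² = Mv².
At the top the kinetic energy is zero, so Mv₀² = Mgh.
Thus h = (1+k)v₀²/(2g) = 2 × 4.94² / (2 × 10) ≈ 2.44 m.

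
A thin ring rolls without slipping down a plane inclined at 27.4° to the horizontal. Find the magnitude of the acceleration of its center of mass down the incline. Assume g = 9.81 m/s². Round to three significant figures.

a ≈ 2.26 m/s²

With I = MR², the ratio k = I/(MR²) is 1.
Along the incline Mg sinθ − f = Ma, and torque about the center fR = Iα = kMR²(a/R) gives f = kMa.
Eliminating f: Mg sinθ = (1+k)Ma, so a = g sinθ/(1+k) = 9.81 × sin27.4° / 2 ≈ 2.26 m/s².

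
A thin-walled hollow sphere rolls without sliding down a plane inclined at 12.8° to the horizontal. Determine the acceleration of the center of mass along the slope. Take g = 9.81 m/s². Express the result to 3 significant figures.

For this body I = (2/3)MR², i.e. k = I/(MR²) = 2/3.
Along the incline Mg sinθ − f = Ma, and torque about the center fR = Iα = kMR²(a/R) gives f = kMa.
Eliminating f: Mg sinθ = (1+k)Ma, so a = g sinθ/(1+k) = 9.81 × sin12.8° / 1.667 ≈ 1.30 m/s².

a ≈ 1.30 m/s²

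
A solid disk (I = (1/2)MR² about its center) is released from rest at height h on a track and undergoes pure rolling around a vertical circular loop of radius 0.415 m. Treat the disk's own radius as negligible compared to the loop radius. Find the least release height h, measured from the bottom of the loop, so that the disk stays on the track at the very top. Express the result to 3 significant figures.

h_min ≈ 1.14 m

Here I = (1/2)MR², so the shape factor k = I/(MR²) = 0.5.
At the top of the loop, the minimum-contact condition is Mg = Mv_top²/r, so v_top² = gr.
With ω = v/R, the kinetic energy at speed v is ½(1+k)Mv² = (3/4)Mv².
Energy conservation from release (height h) to the top (height 2r): Mgh = Mg(2r) + (3/4)M·gr.
Thus h_min = 2r + (1+k)r/2 = r(2 + 1.5/2) = 0.415 × 2.75 ≈ 1.14 m.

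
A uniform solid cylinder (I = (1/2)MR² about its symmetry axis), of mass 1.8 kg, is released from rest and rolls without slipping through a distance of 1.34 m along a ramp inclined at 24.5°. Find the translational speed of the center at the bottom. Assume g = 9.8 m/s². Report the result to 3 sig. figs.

v ≈ 2.69 m/s

For this body I = (1/2)MR², i.e. k = I/(MR²) = 0.5.
Pure rolling means v = ωR; then KE = ½Mv² + ½I(v/R)² = ½(1+k)Mv² = (3/4)Mv².
The vertical drop is h = L sinθ = 1.34 × sin24.5° = 0.5557 m.
Setting Mgh = (3/4)Mv² gives v = √(2gh/(1+k)) = √(2·9.8·0.5557/1.5) ≈ 2.69 m/s.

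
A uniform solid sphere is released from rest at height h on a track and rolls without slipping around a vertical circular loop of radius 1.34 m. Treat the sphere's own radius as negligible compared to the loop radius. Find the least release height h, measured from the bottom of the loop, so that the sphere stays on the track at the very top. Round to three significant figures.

h_min ≈ 3.62 m

Here I = (2/5)MR², so the shape factor k = I/(MR²) = 0.4.
At the top of the loop, the minimum-contact condition is Mg = Mv_top²/r, so v_top² = gr.
With ω = v/R, the kinetic energy at speed v is ½(1+k)Mv² = (7/10)Mv².
Energy conservation from release (height h) to the top (height 2r): Mgh = Mg(2r) + (7/10)M·gr.
Thus h_min = 2r + (1+k)r/2 = r(2 + 1.4/2) = 1.34 × 2.7 ≈ 3.62 m.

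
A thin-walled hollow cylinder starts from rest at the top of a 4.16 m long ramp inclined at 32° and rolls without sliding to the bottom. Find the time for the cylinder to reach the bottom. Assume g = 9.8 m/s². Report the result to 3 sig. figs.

With I = MR², the ratio k = I/(MR²) is 1.
Translational: Mg sinθ − f = Ma. Rotational about the CM: fR = Iα = kMRa, so f = kMa.
Hence a = g sinθ/(1+k) = 9.8×sin32°/2 = 2.597 m/s².
With constant a from rest, t = √(2L/a) = √(2·4.16/2.597) ≈ 1.79 s.

t ≈ 1.79 s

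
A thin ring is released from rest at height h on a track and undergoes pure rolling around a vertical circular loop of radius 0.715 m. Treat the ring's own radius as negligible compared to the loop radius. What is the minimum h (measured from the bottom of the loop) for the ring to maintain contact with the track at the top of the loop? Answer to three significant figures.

For this body I = MR², i.e. k = I/(MR²) = 1.
At the top of the loop, the minimum-contact condition is Mg = Mv_top²/r, so v_top² = gr.
With ω = v/R, the kinetic energy at speed v is ½(1+k)Mv² = Mv².
Energy conservation from release (height h) to the top (height 2r): Mgh = Mg(2r) + M·gr.
Thus h_min = 2r + (1+k)r/2 = r(2 + 2/2) = 0.715 × 3 ≈ 2.15 m.

h_min ≈ 2.15 m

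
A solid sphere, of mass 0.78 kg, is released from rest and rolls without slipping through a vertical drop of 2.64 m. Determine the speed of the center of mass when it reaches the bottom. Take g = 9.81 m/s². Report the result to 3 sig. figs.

v ≈ 6.08 m/s

Here I = (2/5)MR², so the shape factor k = I/(MR²) = 0.4.
Since it rolls without slipping, ω = v/R and KE = ½Mv² + ½Iω² = ½(1+k)Mv² = (7/10)Mv².
Setting Mgh = (7/10)Mv² gives v = √(2gh/(1+k)) = √(2·9.81·2.64/1.4) ≈ 6.08 m/s.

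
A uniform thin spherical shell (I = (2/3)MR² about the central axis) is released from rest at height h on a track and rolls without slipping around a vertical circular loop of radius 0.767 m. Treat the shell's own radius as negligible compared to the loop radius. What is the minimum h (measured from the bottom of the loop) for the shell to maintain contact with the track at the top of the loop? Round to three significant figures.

For this body I = (2/3)MR², i.e. k = I/(MR²) = 2/3.
At the top of the loop, the minimum-contact condition is Mg = Mv_top²/r, so v_top² = gr.
With ω = v/R, the kinetic energy at speed v is ½(1+k)Mv² = (5/6)Mv².
Energy conservation from release (height h) to the top (height 2r): Mgh = Mg(2r) + (5/6)M·gr.
Thus h_min = 2r + (1+k)r/2 = r(2 + 1.667/2) = 0.767 × 2.833 ≈ 2.17 m.

h_min ≈ 2.17 m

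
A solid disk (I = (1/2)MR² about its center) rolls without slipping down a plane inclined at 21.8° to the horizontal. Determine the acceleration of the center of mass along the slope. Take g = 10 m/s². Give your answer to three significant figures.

For this body I = (1/2)MR², i.e. k = I/(MR²) = 0.5.
Translational: Mg sinθ − f = Ma. Rotational about the CM: fR = Iα = kMRa, so f = kMa.
Eliminating f: Mg sinθ = (1+k)Ma, so a = g sinθ/(1+k) = 10 × sin21.8° / 1.5 ≈ 2.48 m/s².

a ≈ 2.48 m/s²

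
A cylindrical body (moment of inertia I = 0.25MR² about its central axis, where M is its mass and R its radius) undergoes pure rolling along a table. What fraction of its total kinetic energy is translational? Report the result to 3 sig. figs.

With I = 0.25MR², the ratio k = I/(MR²) is 0.25.
Since ω = v/R, the translational part is ½Mv² and the rotational part is ½I(v/R)² = ½kMv²; the total is ½(1+k)Mv².
The translational fraction is therefore 1/(1+k) = 1/1.25 ≈ 0.800.

fraction ≈ 0.800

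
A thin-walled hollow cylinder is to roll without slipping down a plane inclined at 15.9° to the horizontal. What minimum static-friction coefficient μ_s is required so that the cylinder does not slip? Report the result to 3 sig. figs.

μ_min ≈ 0.142

The moment of inertia is MR², giving k ≡ I/(MR²) = 1.
Newton's second law down the slope: Mg sinθ − f = Ma. The torque equation fR = Iα (with α = a/R) gives f = kMa.
These give a = g sinθ/(1+k) and the required friction f = kMg sinθ/(1+k).
The normal force is N = Mg cosθ, so μ_min = f/N = k tanθ/(1+k).
μ_min = 1 × tan15.9° / 2 ≈ 0.142.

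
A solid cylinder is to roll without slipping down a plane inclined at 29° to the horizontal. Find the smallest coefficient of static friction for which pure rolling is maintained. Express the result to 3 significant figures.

μ_min ≈ 0.185

The moment of inertia is (1/2)MR², giving k ≡ I/(MR²) = 0.5.
Along the incline Mg sinθ − f = Ma, and torque about the center fR = Iα = kMR²(a/R) gives f = kMa.
These give a = g sinθ/(1+k) and the required friction f = kMg sinθ/(1+k).
With N = Mg cosθ, the no-slip condition f ≤ μN gives μ_min = f/N = k tanθ/(1+k).
μ_min = 0.5 × tan29° / 1.5 ≈ 0.185.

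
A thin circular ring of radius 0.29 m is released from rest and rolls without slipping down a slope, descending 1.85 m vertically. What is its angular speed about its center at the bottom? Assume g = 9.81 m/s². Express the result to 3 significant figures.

ω ≈ 14.7 rad/s

The moment of inertia is MR², giving k ≡ I/(MR²) = 1.
The rolling condition ω = v/R makes the rotational term ½I(v/R)² = ½kMv², so KE_total = ½(1+k)Mv² = Mv².
Energy conservation Mgh = ½(1+k)Mv² gives v = √(2gh/(1+k)) = √(2 × 9.81 × 1.85 / 2) = 4.26 m/s.
The angular speed follows from ω = v/R = 4.26/0.29 ≈ 14.7 rad/s.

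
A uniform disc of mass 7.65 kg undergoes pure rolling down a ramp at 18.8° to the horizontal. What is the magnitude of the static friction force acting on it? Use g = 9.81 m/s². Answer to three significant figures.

Here I = (1/2)MR², so the shape factor k = I/(MR²) = 0.5.
Along the incline Mg sinθ − f = Ma, and torque about the center fR = Iα = kMR²(a/R) gives f = kMa.
Combining, a = g sinθ/(1+k) and f = kMa = kMg sinθ/(1+k).
f = 0.5 × 7.65 × 9.81 × sin18.8° / 1.5 ≈ 8.06 N.

f ≈ 8.06 N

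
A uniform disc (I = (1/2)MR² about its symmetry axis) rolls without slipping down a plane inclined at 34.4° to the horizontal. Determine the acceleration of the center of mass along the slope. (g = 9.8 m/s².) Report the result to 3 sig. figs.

a ≈ 3.69 m/s²

Here I = (1/2)MR², so the shape factor k = I/(MR²) = 0.5.
Newton's second law down the slope: Mg sinθ − f = Ma. The torque equation fR = Iα (with α = a/R) gives f = kMa.
Eliminating f: Mg sinθ = (1+k)Ma, so a = g sinθ/(1+k) = 9.8 × sin34.4° / 1.5 ≈ 3.69 m/s².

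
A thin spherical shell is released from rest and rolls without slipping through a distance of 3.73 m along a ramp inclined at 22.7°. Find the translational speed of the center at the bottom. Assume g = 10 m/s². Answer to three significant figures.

v ≈ 4.16 m/s

Here I = (2/3)MR², so the shape factor k = I/(MR²) = 2/3.
Since it rolls without slipping, ω = v/R and KE = ½Mv² + ½Iω² = ½(1+k)Mv² = (5/6)Mv².
The vertical drop is h = L sinθ = 3.73 × sin22.7° = 1.439 m.
Setting Mgh = (5/6)Mv² gives v = √(2gh/(1+k)) = √(2·10·1.439/1.667) ≈ 4.16 m/s.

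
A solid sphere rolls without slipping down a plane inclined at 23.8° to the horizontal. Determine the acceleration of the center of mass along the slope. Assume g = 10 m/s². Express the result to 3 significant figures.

With I = (2/5)MR², the ratio k = I/(MR²) is 0.4.
Newton's second law down the slope: Mg sinθ − f = Ma. The torque equation fR = Iα (with α = a/R) gives f = kMa.
Eliminating f: Mg sinθ = (1+k)Ma, so a = g sinθ/(1+k) = 10 × sin23.8° / 1.4 ≈ 2.88 m/s².

a ≈ 2.88 m/s²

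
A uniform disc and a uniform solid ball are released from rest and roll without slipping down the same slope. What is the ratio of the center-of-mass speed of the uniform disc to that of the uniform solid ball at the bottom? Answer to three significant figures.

v_ratio ≈ 0.966

Each satisfies Mgh = ½(1+k)Mv² with k = I/(MR²), so v ∝ 1/√(1+k).
For the uniform disc k = 0.5; for the uniform solid ball k = 0.4.
v₁/v₂ = √((1+k₂)/(1+k₁)) = √(1.4/1.5) ≈ 0.966.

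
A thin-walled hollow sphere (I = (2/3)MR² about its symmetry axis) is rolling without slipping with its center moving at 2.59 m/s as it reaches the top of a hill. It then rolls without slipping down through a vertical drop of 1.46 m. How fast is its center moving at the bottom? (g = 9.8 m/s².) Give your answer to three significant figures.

v ≈ 4.89 m/s

The moment of inertia is (2/3)MR², giving k ≡ I/(MR²) = 2/3.
The rolling condition ω = v/R makes the rotational term ½I(v/R)² = ½kMv², so KE_total = ½(1+k)Mv² = (5/6)Mv².
Conserving energy between top and bottom: (5/6)Mv² = (5/6)Mv₀² + Mgh, hence v² = v₀² + 2gh/(1+k).
v = √(2.59² + 2×9.8×1.46/1.667) = √23.88 ≈ 4.89 m/s.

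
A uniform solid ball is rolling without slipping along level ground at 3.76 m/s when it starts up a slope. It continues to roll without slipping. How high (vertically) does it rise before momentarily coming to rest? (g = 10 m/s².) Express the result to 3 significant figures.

With I = (2/5)MR², the ratio k = I/(MR²) is 0.4.
Rolling without slipping gives ω = v/R, so the total kinetic energy is ½Mv² + ½Iω² = ½(1+k)Mv² = (7/10)Mv².
At the top the kinetic energy is zero, so (7/10)Mv₀² = Mgh.
Thus h = (1+k)v₀²/(2g) = 1.4 × 3.76² / (2 × 10) ≈ 0.990 m.

h ≈ 0.990 m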